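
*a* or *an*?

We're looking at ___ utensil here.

a

The indefinite article is chosen by the initial *sound* of the following word, not its spelling.
*utensil* begins with the sound /juː/ (u pronounced /juː/) — a consonant sound.
So the article is *a*: We're looking at a utensil here.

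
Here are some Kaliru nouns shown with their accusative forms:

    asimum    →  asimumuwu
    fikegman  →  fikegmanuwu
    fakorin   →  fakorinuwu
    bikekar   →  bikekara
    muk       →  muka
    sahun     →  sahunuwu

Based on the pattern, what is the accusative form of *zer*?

zera

The suffix is conditioned by the final consonant: -uwu when the stem ends in a nasal (*asimum*, *fikegman*, *fakorin*, *sahun*); -a when the stem ends in a non-nasal consonant (*bikekar*, *muk*).
Since the final consonant of *zer* is /r/ (non-nasal), it takes -a, giving *zera*.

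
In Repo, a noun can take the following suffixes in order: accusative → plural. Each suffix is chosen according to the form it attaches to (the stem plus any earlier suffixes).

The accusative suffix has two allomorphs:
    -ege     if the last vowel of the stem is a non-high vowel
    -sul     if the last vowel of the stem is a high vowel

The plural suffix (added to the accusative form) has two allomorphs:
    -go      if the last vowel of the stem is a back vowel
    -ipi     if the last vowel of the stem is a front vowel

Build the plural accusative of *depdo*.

Since the last vowel of *depdo* is /o/ (a non-high vowel), it takes -ege, giving *depdoege*.
Since the last vowel of the accusative form *depdoege* is /e/ (a front vowel), it takes -ipi, giving *depdoegeipi*.

depdoegeipi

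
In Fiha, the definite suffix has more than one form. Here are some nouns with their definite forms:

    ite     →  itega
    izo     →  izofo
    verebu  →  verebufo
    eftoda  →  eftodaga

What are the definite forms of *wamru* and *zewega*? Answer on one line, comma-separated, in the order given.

The alternation tracks the last vowel of the stem — -fo when the last vowel of the stem is a rounded vowel (*izo*, *verebu*); -ga when the last vowel of the stem is an unrounded vowel (*ite*, *eftoda*).
Since the last vowel of *wamru* is /u/ (a rounded vowel), it takes -fo, giving *wamrufo*.
*zewega* — last vowel /a/ (an unrounded vowel) → -ga → *zewegaga*.

wamrufo, zewegaga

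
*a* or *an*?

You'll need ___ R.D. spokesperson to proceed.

an

The indefinite article is chosen by the initial *sound* of the following word, not its spelling.
The initialism *R.D.* is read letter by letter; the first letter, R, is pronounced /ɑr/, which begins with a vowel sound.
So the article is *an*: You'll need an R.D. spokesperson to proceed.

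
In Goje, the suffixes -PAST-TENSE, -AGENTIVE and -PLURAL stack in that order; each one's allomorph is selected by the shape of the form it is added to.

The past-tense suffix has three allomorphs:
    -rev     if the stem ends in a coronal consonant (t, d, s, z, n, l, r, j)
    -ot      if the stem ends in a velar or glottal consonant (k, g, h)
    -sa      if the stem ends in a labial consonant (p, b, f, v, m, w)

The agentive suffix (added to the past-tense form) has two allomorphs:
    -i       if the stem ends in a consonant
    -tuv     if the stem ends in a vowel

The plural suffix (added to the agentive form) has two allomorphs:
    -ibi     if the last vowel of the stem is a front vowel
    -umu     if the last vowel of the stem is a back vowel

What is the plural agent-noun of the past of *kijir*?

*kijir*: final consonant = /r/, coronal → -rev → *kijirrev*.
The past-tense form *kijirrev*: final sound = /v/, a consonant → -i → *kijirrevi*.
The agentive form *kijirrevi*: last vowel = /i/, a front vowel → -ibi → *kijirreviibi*.

kijirreviibi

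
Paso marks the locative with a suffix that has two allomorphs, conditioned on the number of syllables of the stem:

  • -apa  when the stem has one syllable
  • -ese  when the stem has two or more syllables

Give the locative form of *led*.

ledapa

With one syllable, *led* takes -apa → *ledapa*.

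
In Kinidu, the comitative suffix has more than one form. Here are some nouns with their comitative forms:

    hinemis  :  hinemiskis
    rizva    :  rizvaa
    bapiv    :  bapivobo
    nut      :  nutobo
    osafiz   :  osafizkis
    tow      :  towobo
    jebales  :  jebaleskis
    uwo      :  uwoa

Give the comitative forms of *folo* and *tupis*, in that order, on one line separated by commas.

foloa, tupiskis

Looking at the final sound of each stem: -kis when the stem ends in a sibilant (*hinemis*, *osafiz*, *jebales*); -obo when the stem ends in a non-sibilant consonant (*bapiv*, *nut*, *tow*); -a when the stem ends in a vowel (*rizva*, *uwo*).
*folo*: final sound = /o/, a vowel → -a → *foloa*.
The final sound of *tupis* is /s/, which is a sibilant, so the suffix is -kis, giving *tupiskis*.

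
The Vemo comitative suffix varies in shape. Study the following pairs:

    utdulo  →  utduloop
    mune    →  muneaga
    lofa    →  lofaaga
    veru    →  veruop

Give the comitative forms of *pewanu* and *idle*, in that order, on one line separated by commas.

pewanuop, idleaga

Looking at the last vowel of each stem: -op when the last vowel of the stem is a rounded vowel (*utdulo*, *veru*); -aga when the last vowel of the stem is an unrounded vowel (*mune*, *lofa*).
Since the last vowel of *pewanu* is /u/ (a rounded vowel), it takes -op, giving *pewanuop*.
*idle* — last vowel /e/ (an unrounded vowel) → -aga → *idleaga*.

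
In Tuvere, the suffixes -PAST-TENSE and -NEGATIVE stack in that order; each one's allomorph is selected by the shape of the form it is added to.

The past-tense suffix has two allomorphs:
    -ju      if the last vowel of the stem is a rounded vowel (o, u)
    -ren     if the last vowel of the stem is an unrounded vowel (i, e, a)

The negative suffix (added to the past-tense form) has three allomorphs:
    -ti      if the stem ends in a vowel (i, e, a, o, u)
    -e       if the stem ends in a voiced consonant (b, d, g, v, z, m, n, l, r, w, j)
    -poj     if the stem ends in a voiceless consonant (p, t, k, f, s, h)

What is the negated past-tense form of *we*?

werene

The last vowel of *we* is /e/, which is an unrounded vowel, so the past-tense suffix is -ren, giving *weren*.
The past-tense form *weren*: final sound = /n/, a voiced consonant → -e → *werene*.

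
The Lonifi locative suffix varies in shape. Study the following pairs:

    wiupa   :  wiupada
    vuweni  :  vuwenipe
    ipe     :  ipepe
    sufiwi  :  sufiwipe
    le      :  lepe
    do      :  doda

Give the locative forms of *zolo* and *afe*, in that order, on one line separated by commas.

Looking at the last vowel of each stem: -pe when the last vowel of the stem is a front vowel (*vuweni*, *ipe*, *sufiwi*, *le*); -da when the last vowel of the stem is a back vowel (*wiupa*, *do*).
The last vowel of *zolo* is /o/, which is a back vowel, so the suffix is -da, giving *zoloda*.
Since the last vowel of *afe* is /e/ (a front vowel), it takes -pe, giving *afepe*.

zoloda, afepe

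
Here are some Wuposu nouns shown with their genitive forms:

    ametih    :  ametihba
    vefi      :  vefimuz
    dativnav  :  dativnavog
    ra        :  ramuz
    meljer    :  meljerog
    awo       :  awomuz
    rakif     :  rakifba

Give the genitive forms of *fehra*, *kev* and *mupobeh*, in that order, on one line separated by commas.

fehramuz, kevog, mupobehba

The pattern is voicing of the final sound: -ba when the stem ends in a voiceless consonant (*ametih*, *rakif*); -og when the stem ends in a voiced consonant (*dativnav*, *meljer*); -muz when the stem ends in a vowel (*vefi*, *ra*, *awo*).
*fehra*: final sound = /a/, a vowel → -muz → *fehramuz*.
*kev* — final sound /v/ (a voiced consonant) → -og → *kevog*.
*mupobeh*: final sound = /h/, a voiceless consonant → -ba → *mupobehba*.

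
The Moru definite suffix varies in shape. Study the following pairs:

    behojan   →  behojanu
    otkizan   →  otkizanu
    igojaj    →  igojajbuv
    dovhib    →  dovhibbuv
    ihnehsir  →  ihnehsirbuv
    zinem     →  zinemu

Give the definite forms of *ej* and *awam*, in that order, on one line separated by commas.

The alternation tracks the final consonant of the stem — -u when the stem ends in a nasal (*behojan*, *otkizan*, *zinem*); -buv when the stem ends in a non-nasal consonant (*igojaj*, *dovhib*, *ihnehsir*).
*ej*: final consonant = /j/, non-nasal → -buv → *ejbuv*.
*awam* — final consonant /m/ (a nasal) → -u → *awamu*.

ejbuv, awamu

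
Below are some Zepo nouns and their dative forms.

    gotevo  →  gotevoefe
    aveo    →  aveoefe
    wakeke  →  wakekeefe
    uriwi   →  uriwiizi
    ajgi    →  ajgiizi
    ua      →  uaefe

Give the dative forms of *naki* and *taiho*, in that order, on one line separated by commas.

The pattern is height harmony: -izi when the last vowel of the stem is a high vowel (*uriwi*, *ajgi*); -efe when the last vowel of the stem is a non-high vowel (*gotevo*, *aveo*, *wakeke*, *ua*).
The last vowel of *naki* is /i/, which is a high vowel, so the suffix is -izi, giving *nakiizi*.
Since the last vowel of *taiho* is /o/ (a non-high vowel), it takes -efe, giving *taihoefe*.

nakiizi, taihoefe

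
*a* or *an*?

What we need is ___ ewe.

a

The indefinite article is chosen by the initial *sound* of the following word, not its spelling.
*ewe* begins with the sound /juː/ (pronounced /juː/) — a consonant sound.
So the article is *a*: What we need is a ewe.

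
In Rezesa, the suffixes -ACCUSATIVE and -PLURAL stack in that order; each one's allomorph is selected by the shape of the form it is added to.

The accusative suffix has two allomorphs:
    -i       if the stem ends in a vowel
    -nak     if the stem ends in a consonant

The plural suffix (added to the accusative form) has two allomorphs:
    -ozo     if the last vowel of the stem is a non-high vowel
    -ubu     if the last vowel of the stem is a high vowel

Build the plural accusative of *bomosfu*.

bomosfuiubu

*bomosfu* — final sound /u/ (a vowel) → -i → *bomosfui*.
The accusative form *bomosfui*: last vowel = /i/, a high vowel → -ubu → *bomosfuiubu*.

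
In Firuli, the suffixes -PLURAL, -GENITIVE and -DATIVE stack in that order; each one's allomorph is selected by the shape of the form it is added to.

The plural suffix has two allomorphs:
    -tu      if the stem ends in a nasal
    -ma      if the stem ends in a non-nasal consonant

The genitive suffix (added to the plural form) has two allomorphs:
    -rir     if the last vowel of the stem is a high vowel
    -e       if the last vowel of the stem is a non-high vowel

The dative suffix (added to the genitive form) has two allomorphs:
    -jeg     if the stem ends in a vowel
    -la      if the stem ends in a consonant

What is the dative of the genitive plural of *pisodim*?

pisodimturirla

The final consonant of *pisodim* is /m/, which is a nasal, so the plural suffix is -tu, giving *pisodimtu*.
The last vowel of the plural form *pisodimtu* is /u/, which is a high vowel, so the genitive suffix is -rir, giving *pisodimturir*.
The genitive form *pisodimturir*: final sound = /r/, a consonant → -la → *pisodimturirla*.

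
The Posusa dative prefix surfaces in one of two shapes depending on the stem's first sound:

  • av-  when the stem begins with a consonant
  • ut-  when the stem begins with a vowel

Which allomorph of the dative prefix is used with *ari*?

*ari* — first sound /a/ (a vowel) → ut-.

ut-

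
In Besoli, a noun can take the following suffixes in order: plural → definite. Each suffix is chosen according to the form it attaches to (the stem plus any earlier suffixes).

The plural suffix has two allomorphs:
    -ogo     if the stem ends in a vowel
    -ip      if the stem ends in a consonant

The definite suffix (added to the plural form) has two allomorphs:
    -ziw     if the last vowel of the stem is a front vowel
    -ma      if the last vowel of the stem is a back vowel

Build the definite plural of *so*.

soogoma

*so* — final sound /o/ (a vowel) → -ogo → *soogo*.
The plural form *soogo*: last vowel = /o/, a back vowel → -ma → *soogoma*.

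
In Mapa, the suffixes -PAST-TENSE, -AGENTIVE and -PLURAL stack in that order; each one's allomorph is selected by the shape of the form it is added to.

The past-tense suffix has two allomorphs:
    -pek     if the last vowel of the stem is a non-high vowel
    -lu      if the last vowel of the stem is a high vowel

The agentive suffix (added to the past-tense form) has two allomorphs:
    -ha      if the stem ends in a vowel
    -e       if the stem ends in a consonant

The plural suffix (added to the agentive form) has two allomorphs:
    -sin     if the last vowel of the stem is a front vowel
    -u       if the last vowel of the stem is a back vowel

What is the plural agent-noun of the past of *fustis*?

*fustis* — last vowel /i/ (a high vowel) → -lu → *fustislu*.
The past-tense form *fustislu* — final sound /u/ (a vowel) → -ha → *fustisluha*.
The agentive form *fustisluha*: last vowel = /a/, a back vowel → -u → *fustisluhau*.

fustisluhau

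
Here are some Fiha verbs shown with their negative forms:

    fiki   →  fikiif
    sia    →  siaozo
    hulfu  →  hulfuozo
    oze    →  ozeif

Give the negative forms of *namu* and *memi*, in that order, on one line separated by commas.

namuozo, memiif

The pattern is front/back vowel harmony: -if when the last vowel of the stem is a front vowel (*fiki*, *oze*); -ozo when the last vowel of the stem is a back vowel (*sia*, *hulfu*).
*namu* — last vowel /u/ (a back vowel) → -ozo → *namuozo*.
The last vowel of *memi* is /i/, which is a front vowel, so the suffix is -if, giving *memiif*.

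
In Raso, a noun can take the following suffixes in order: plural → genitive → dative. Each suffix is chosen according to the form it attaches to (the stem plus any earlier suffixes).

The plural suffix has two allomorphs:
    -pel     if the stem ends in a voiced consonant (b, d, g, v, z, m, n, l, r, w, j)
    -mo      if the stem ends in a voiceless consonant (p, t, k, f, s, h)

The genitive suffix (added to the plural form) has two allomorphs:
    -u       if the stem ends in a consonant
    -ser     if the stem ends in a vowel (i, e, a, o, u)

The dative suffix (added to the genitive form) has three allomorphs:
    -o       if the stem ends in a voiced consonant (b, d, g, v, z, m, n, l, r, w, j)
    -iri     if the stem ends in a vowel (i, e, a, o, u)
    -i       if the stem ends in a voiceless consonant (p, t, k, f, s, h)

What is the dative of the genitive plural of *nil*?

nilpeluiri

*nil* — final consonant /l/ (voiced) → -pel → *nilpel*.
The plural form *nilpel*: final sound = /l/, a consonant → -u → *nilpelu*.
Since the final sound of the genitive form *nilpelu* is /u/ (a vowel), it takes -iri, giving *nilpeluiri*.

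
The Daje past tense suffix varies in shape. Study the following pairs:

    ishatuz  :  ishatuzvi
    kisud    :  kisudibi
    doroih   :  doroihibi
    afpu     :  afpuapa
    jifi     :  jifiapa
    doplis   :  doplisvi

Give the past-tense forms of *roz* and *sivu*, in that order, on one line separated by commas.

rozvi, sivuapa

The pattern is sibilance of the final sound: -vi when the stem ends in a sibilant (*ishatuz*, *doplis*); -ibi when the stem ends in a non-sibilant consonant (*kisud*, *doroih*); -apa when the stem ends in a vowel (*afpu*, *jifi*).
The final sound of *roz* is /z/, which is a sibilant, so the suffix is -vi, giving *rozvi*.
*sivu* — final sound /u/ (a vowel) → -apa → *sivuapa*.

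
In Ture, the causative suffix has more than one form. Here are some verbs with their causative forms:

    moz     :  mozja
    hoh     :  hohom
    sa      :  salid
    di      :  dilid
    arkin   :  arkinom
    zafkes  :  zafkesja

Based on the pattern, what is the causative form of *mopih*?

The suffix is conditioned by the final sound: -ja when the stem ends in a sibilant (*moz*, *zafkes*); -om when the stem ends in a non-sibilant consonant (*hoh*, *arkin*); -lid when the stem ends in a vowel (*sa*, *di*).
*mopih* — final sound /h/ (a non-sibilant consonant) → -om → *mopihom*.

mopihom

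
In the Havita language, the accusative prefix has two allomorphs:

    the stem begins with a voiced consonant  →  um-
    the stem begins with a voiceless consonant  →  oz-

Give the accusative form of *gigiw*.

Since the first consonant of *gigiw* is /g/ (voiced), it takes um-, giving *umgigiw*.

umgigiw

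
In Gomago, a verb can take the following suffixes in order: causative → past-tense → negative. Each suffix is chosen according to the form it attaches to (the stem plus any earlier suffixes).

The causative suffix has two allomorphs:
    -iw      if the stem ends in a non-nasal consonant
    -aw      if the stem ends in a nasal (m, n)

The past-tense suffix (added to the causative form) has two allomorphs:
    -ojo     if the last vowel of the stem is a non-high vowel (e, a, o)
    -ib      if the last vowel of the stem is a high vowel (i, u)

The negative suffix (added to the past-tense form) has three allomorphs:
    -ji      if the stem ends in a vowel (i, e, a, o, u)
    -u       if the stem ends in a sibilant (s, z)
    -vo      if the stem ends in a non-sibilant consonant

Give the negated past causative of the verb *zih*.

zihiwibvo

Since the final consonant of *zih* is /h/ (non-nasal), it takes -iw, giving *zihiw*.
Since the last vowel of the causative form *zihiw* is /i/ (a high vowel), it takes -ib, giving *zihiwib*.
The past-tense form *zihiwib*: final sound = /b/, a non-sibilant consonant → -vo → *zihiwibvo*.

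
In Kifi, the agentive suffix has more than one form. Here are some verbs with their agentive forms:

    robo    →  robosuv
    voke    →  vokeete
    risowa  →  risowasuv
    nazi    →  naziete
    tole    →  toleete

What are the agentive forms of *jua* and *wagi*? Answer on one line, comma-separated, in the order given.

juasuv, wagiete

The pattern is front/back vowel harmony: -ete when the last vowel of the stem is a front vowel (*voke*, *nazi*, *tole*); -suv when the last vowel of the stem is a back vowel (*robo*, *risowa*).
Since the last vowel of *jua* is /a/ (a back vowel), it takes -suv, giving *juasuv*.
Since the last vowel of *wagi* is /i/ (a front vowel), it takes -ete, giving *wagiete*.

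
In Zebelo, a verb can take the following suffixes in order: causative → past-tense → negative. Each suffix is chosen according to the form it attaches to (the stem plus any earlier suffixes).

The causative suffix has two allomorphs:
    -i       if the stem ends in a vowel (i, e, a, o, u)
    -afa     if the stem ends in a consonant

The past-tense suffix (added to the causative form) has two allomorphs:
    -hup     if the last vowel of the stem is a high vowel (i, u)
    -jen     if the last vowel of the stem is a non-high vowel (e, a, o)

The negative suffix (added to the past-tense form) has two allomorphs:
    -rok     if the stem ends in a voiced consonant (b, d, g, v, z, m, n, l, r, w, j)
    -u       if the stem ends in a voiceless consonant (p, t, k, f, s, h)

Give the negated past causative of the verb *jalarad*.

jalaradafajenrok

The final sound of *jalarad* is /d/, which is a consonant, so the causative suffix is -afa, giving *jalaradafa*.
Since the last vowel of the causative form *jalaradafa* is /a/ (a non-high vowel), it takes -jen, giving *jalaradafajen*.
The past-tense form *jalaradafajen* — final consonant /n/ (voiced) → -rok → *jalaradafajenrok*.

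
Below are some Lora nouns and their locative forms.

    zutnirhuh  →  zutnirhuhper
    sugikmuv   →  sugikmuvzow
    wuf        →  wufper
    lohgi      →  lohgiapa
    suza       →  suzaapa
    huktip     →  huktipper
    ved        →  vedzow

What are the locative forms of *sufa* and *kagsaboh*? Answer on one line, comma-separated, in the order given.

sufaapa, kagsabohper

The pattern is voicing of the final sound: -per when the stem ends in a voiceless consonant (*zutnirhuh*, *wuf*, *huktip*); -zow when the stem ends in a voiced consonant (*sugikmuv*, *ved*); -apa when the stem ends in a vowel (*lohgi*, *suza*).
Since the final sound of *sufa* is /a/ (a vowel), it takes -apa, giving *sufaapa*.
*kagsaboh* — final sound /h/ (a voiceless consonant) → -per → *kagsabohper*.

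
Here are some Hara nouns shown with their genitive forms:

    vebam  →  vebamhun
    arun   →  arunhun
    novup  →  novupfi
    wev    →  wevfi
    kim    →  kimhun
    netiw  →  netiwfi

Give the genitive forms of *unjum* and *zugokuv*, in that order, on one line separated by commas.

unjumhun, zugokuvfi

The suffix is conditioned by the final consonant: -hun when the stem ends in a nasal (*vebam*, *arun*, *kim*); -fi when the stem ends in a non-nasal consonant (*novup*, *wev*, *netiw*).
Since the final consonant of *unjum* is /m/ (a nasal), it takes -hun, giving *unjumhun*.
*zugokuv* — final consonant /v/ (non-nasal) → -fi → *zugokuvfi*.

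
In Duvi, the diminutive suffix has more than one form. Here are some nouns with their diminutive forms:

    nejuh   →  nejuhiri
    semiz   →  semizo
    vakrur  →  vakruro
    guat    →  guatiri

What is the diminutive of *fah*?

Looking at the final consonant of each stem: -iri when the stem ends in a voiceless consonant (*nejuh*, *guat*); -o when the stem ends in a voiced consonant (*semiz*, *vakrur*).
Since the final consonant of *fah* is /h/ (voiceless), it takes -iri, giving *fahiri*.

fahiri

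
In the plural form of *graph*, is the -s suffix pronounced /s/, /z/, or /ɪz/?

/s/

The stem *graph* ends in a voiceless non-sibilant consonant.
The plural suffix surfaces as /ɪz/ after sibilants, /s/ after other voiceless consonants, and /z/ after other voiced sounds.
So the plural -s on *graph* is pronounced /s/.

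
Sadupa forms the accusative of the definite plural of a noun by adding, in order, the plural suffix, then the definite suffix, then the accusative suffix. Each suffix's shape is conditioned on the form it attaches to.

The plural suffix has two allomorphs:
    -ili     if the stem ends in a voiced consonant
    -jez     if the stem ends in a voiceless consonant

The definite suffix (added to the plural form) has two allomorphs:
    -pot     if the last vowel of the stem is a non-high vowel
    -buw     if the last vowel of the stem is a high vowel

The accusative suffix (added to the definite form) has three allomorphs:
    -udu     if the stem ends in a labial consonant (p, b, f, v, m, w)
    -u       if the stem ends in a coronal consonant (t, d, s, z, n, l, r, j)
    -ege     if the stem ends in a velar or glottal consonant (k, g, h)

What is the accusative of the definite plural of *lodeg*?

lodegilibuwudu

Since the final consonant of *lodeg* is /g/ (voiced), it takes -ili, giving *lodegili*.
The plural form *lodegili* — last vowel /i/ (a high vowel) → -buw → *lodegilibuw*.
Since the final consonant of the definite form *lodegilibuw* is /w/ (labial), it takes -udu, giving *lodegilibuwudu*.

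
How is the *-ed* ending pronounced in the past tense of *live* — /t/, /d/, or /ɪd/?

/d/

The stem *live* ends in a voiced sound other than /d/.
The -ed suffix is realized as /ɪd/ after /t, d/; as /t/ after other voiceless consonants; and as /d/ after other voiced sounds.
So -ed on *live* is pronounced /d/.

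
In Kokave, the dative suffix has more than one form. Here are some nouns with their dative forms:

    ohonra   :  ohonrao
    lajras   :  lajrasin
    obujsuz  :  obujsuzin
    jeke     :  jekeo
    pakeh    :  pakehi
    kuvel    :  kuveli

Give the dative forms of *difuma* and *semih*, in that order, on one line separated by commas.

difumao, semihi

The alternation tracks the final sound of the stem — -in when the stem ends in a sibilant (*lajras*, *obujsuz*); -i when the stem ends in a non-sibilant consonant (*pakeh*, *kuvel*); -o when the stem ends in a vowel (*ohonra*, *jeke*).
*difuma* — final sound /a/ (a vowel) → -o → *difumao*.
The final sound of *semih* is /h/, which is a non-sibilant consonant, so the suffix is -i, giving *semihi*.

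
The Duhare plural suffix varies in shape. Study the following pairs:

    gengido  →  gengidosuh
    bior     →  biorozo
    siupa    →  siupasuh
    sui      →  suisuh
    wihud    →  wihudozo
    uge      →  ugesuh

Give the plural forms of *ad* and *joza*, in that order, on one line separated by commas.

adozo, jozasuh

Looking at the final sound of each stem: -ozo when the stem ends in a consonant (*bior*, *wihud*); -suh when the stem ends in a vowel (*gengido*, *siupa*, *sui*, *uge*).
*ad* — final sound /d/ (a consonant) → -ozo → *adozo*.
The final sound of *joza* is /a/, which is a vowel, so the suffix is -suh, giving *jozasuh*.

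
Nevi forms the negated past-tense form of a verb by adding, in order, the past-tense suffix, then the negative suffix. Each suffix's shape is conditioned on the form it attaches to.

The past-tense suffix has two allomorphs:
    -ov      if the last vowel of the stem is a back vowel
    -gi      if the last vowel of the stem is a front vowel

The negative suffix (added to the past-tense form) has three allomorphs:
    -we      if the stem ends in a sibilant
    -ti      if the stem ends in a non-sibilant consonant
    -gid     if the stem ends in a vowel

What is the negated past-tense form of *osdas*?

osdasovti

Since the last vowel of *osdas* is /a/ (a back vowel), it takes -ov, giving *osdasov*.
Since the final sound of the past-tense form *osdasov* is /v/ (a non-sibilant consonant), it takes -ti, giving *osdasovti*.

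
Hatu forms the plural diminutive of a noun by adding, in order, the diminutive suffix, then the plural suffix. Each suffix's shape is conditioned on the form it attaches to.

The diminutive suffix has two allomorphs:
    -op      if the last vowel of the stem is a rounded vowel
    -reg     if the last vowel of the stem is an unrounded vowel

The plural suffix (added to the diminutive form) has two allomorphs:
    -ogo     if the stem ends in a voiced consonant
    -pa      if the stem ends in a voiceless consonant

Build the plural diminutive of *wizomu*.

*wizomu*: last vowel = /u/, a rounded vowel → -op → *wizomuop*.
The diminutive form *wizomuop*: final consonant = /p/, voiceless → -pa → *wizomuoppa*.

wizomuoppa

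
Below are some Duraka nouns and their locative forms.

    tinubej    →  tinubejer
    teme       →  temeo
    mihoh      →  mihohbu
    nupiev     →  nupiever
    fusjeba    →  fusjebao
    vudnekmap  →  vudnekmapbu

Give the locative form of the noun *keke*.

The suffix is conditioned by the final sound: -bu when the stem ends in a voiceless consonant (*mihoh*, *vudnekmap*); -er when the stem ends in a voiced consonant (*tinubej*, *nupiev*); -o when the stem ends in a vowel (*teme*, *fusjeba*).
The final sound of *keke* is /e/, which is a vowel, so the suffix is -o, giving *kekeo*.

kekeo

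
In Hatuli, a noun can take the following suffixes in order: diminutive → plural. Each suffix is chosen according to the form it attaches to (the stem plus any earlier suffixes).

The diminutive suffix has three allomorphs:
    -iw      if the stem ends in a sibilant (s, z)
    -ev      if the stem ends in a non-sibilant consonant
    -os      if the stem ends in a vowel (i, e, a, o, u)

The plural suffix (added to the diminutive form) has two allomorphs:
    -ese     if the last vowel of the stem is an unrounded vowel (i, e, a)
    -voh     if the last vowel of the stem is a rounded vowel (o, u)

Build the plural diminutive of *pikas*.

*pikas*: final sound = /s/, a sibilant → -iw → *pikasiw*.
The diminutive form *pikasiw* — last vowel /i/ (an unrounded vowel) → -ese → *pikasiwese*.

pikasiwese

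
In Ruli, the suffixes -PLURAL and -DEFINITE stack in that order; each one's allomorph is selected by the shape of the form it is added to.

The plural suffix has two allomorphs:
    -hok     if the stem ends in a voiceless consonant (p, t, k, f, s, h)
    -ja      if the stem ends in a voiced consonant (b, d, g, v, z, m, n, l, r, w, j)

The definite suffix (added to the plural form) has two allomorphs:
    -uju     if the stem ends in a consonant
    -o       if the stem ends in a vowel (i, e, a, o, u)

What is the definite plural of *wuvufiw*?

*wuvufiw* — final consonant /w/ (voiced) → -ja → *wuvufiwja*.
Since the final sound of the plural form *wuvufiwja* is /a/ (a vowel), it takes -o, giving *wuvufiwjao*.

wuvufiwjao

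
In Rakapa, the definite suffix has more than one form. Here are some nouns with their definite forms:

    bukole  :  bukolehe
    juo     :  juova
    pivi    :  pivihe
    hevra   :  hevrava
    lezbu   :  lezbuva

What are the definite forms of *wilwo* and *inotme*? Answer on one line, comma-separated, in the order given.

wilwova, inotmehe

The suffix is conditioned by the last vowel: -he when the last vowel of the stem is a front vowel (*bukole*, *pivi*); -va when the last vowel of the stem is a back vowel (*juo*, *hevra*, *lezbu*).
*wilwo*: last vowel = /o/, a back vowel → -va → *wilwova*.
Since the last vowel of *inotme* is /e/ (a front vowel), it takes -he, giving *inotmehe*.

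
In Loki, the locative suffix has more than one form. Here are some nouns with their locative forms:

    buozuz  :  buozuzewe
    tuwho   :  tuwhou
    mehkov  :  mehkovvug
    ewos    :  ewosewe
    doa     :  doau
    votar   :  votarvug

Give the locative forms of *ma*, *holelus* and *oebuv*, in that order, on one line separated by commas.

The pattern is sibilance of the final sound: -ewe when the stem ends in a sibilant (*buozuz*, *ewos*); -vug when the stem ends in a non-sibilant consonant (*mehkov*, *votar*); -u when the stem ends in a vowel (*tuwho*, *doa*).
Since the final sound of *ma* is /a/ (a vowel), it takes -u, giving *mau*.
The final sound of *holelus* is /s/, which is a sibilant, so the suffix is -ewe, giving *holelusewe*.
The final sound of *oebuv* is /v/, which is a non-sibilant consonant, so the suffix is -vug, giving *oebuvvug*.

mau, holelusewe, oebuvvug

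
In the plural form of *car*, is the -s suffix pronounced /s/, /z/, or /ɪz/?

The stem *car* ends in a voiced non-sibilant sound.
The plural suffix surfaces as /ɪz/ after sibilants, /s/ after other voiceless consonants, and /z/ after other voiced sounds.
So the plural -s on *car* is pronounced /z/.

/z/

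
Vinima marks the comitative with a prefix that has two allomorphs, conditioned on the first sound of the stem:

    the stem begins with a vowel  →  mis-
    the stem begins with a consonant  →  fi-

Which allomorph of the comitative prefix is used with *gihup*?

*gihup*: first sound = /g/, a consonant → fi-.

fi-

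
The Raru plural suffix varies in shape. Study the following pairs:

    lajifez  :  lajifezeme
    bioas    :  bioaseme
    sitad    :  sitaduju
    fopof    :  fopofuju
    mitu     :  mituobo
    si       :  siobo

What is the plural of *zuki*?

Looking at the final sound of each stem: -eme when the stem ends in a sibilant (*lajifez*, *bioas*); -uju when the stem ends in a non-sibilant consonant (*sitad*, *fopof*); -obo when the stem ends in a vowel (*mitu*, *si*).
The final sound of *zuki* is /i/, which is a vowel, so the suffix is -obo, giving *zukiobo*.

zukiobo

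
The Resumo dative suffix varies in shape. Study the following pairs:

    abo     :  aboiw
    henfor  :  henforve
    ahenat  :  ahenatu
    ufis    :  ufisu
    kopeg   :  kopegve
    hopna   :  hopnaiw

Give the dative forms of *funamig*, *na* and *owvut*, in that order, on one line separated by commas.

The suffix is conditioned by the final sound: -u when the stem ends in a voiceless consonant (*ahenat*, *ufis*); -ve when the stem ends in a voiced consonant (*henfor*, *kopeg*); -iw when the stem ends in a vowel (*abo*, *hopna*).
The final sound of *funamig* is /g/, which is a voiced consonant, so the suffix is -ve, giving *funamigve*.
*na* — final sound /a/ (a vowel) → -iw → *naiw*.
*owvut*: final sound = /t/, a voiceless consonant → -u → *owvutu*.

funamigve, naiw, owvutu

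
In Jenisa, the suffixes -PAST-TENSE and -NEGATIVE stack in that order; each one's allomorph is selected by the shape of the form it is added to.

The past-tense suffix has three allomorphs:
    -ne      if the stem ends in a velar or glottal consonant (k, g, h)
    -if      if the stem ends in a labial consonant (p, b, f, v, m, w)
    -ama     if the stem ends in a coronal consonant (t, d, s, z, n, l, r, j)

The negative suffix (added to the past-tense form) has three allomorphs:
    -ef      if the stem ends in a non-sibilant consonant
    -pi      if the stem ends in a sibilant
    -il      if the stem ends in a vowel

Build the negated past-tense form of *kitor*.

The final consonant of *kitor* is /r/, which is coronal, so the past-tense suffix is -ama, giving *kitorama*.
Since the final sound of the past-tense form *kitorama* is /a/ (a vowel), it takes -il, giving *kitoramail*.

kitoramail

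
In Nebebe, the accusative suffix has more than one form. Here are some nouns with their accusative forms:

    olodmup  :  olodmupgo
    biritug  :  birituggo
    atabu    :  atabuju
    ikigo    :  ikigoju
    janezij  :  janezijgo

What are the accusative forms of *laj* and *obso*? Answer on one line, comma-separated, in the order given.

The alternation tracks the final sound of the stem — -go when the stem ends in a consonant (*olodmup*, *biritug*, *janezij*); -ju when the stem ends in a vowel (*atabu*, *ikigo*).
*laj*: final sound = /j/, a consonant → -go → *lajgo*.
The final sound of *obso* is /o/, which is a vowel, so the suffix is -ju, giving *obsoju*.

lajgo, obsoju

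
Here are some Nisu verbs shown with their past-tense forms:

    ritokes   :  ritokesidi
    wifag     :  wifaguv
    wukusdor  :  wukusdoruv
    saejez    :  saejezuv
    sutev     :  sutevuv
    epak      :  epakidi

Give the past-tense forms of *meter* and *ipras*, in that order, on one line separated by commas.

The suffix is conditioned by the final consonant: -idi when the stem ends in a voiceless consonant (*ritokes*, *epak*); -uv when the stem ends in a voiced consonant (*wifag*, *wukusdor*, *saejez*, *sutev*).
Since the final consonant of *meter* is /r/ (voiced), it takes -uv, giving *meteruv*.
The final consonant of *ipras* is /s/, which is voiceless, so the suffix is -idi, giving *iprasidi*.

meteruv, iprasidi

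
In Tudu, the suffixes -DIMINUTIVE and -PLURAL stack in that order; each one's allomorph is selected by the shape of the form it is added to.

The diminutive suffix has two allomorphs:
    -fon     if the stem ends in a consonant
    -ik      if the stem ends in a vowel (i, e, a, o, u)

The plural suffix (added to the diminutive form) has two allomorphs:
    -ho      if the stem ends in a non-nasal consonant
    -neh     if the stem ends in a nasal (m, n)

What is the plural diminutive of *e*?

eikho

The final sound of *e* is /e/, which is a vowel, so the diminutive suffix is -ik, giving *eik*.
The diminutive form *eik*: final consonant = /k/, non-nasal → -ho → *eikho*.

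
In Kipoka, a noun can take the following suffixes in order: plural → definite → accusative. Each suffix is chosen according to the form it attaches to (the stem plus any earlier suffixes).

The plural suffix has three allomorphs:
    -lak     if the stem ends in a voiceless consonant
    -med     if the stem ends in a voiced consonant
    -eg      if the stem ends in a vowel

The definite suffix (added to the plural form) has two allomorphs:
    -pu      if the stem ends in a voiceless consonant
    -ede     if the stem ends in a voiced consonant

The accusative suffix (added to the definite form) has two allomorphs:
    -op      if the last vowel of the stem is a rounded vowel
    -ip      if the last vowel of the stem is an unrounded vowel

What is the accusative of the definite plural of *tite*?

titeegedeip

Since the final sound of *tite* is /e/ (a vowel), it takes -eg, giving *titeeg*.
The plural form *titeeg* — final consonant /g/ (voiced) → -ede → *titeegede*.
The definite form *titeegede*: last vowel = /e/, an unrounded vowel → -ip → *titeegedeip*.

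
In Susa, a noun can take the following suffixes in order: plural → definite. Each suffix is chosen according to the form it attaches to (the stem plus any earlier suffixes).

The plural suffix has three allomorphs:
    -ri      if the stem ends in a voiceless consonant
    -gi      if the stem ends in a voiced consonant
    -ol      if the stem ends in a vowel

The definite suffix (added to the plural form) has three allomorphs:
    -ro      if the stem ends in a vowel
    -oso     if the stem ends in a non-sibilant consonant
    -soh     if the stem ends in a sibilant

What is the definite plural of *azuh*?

*azuh* — final sound /h/ (a voiceless consonant) → -ri → *azuhri*.
The final sound of the plural form *azuhri* is /i/, which is a vowel, so the definite suffix is -ro, giving *azuhriro*.

azuhriro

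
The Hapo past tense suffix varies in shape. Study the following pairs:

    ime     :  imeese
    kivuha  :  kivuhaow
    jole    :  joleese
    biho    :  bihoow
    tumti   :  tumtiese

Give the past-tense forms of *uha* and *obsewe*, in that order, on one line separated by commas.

uhaow, obseweese

The pattern is front/back vowel harmony: -ese when the last vowel of the stem is a front vowel (*ime*, *jole*, *tumti*); -ow when the last vowel of the stem is a back vowel (*kivuha*, *biho*).
*uha*: last vowel = /a/, a back vowel → -ow → *uhaow*.
Since the last vowel of *obsewe* is /e/ (a front vowel), it takes -ese, giving *obseweese*.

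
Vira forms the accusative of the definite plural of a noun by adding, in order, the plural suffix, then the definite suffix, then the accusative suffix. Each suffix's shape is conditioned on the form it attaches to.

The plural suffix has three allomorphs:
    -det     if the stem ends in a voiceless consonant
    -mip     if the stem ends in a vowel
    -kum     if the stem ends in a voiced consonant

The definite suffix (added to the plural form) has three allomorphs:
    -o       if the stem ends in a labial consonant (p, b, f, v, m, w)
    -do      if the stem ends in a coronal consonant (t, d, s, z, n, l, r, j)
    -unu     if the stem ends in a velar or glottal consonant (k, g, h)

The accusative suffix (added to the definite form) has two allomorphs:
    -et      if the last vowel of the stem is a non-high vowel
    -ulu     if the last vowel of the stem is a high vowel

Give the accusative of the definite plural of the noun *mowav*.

*mowav* — final sound /v/ (a voiced consonant) → -kum → *mowavkum*.
The plural form *mowavkum* — final consonant /m/ (labial) → -o → *mowavkumo*.
Since the last vowel of the definite form *mowavkumo* is /o/ (a non-high vowel), it takes -et, giving *mowavkumoet*.

mowavkumoet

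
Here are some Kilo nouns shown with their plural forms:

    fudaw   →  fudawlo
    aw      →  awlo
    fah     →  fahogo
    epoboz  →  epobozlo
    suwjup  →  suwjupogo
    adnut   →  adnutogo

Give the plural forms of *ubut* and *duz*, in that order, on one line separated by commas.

The suffix is conditioned by the final consonant: -ogo when the stem ends in a voiceless consonant (*fah*, *suwjup*, *adnut*); -lo when the stem ends in a voiced consonant (*fudaw*, *aw*, *epoboz*).
*ubut* — final consonant /t/ (voiceless) → -ogo → *ubutogo*.
The final consonant of *duz* is /z/, which is voiced, so the suffix is -lo, giving *duzlo*.

ubutogo, duzlo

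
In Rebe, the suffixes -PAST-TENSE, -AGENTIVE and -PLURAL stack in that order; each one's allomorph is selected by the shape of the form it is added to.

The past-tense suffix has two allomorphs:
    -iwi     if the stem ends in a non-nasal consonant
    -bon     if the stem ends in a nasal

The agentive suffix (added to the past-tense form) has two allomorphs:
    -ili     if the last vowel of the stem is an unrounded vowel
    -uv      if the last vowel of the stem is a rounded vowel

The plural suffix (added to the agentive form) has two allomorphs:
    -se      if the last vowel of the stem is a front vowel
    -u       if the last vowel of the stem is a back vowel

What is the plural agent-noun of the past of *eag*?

Since the final consonant of *eag* is /g/ (non-nasal), it takes -iwi, giving *eagiwi*.
Since the last vowel of the past-tense form *eagiwi* is /i/ (an unrounded vowel), it takes -ili, giving *eagiwiili*.
The agentive form *eagiwiili* — last vowel /i/ (a front vowel) → -se → *eagiwiilise*.

eagiwiilise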